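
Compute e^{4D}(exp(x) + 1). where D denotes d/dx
e^{x + 4} + 1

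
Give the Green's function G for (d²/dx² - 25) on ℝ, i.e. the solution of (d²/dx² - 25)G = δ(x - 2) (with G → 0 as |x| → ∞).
-\frac{e^{-5|x - 2|}}{10}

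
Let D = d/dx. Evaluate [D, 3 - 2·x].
-2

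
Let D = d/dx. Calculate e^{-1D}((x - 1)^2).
x^{2} - 4 x + 4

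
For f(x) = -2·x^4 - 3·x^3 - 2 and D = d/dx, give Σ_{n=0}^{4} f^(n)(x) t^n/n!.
- 2 t^{4} - t^{3} \left(8 x + 3\right) - 3 t^{2} x \left(4 x + 3\right) - t x^{2} \left(8 x + 9\right) - 2 x^{4} - 3 x^{3} - 2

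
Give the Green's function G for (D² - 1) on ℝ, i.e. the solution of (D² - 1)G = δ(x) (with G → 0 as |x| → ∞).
-\frac{e^{-|x|}}{2}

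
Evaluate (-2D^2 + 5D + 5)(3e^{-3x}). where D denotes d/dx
- 84 e^{- 3 x}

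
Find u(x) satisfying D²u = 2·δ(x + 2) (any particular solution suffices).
|x + 2|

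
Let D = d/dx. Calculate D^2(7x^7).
294 x^{5}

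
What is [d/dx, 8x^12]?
96 x^{11}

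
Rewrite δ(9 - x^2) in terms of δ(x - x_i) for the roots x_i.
\frac{\delta(x - 3) + \delta(x + 3)}{6}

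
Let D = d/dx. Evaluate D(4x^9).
36 x^{8}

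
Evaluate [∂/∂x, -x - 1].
-1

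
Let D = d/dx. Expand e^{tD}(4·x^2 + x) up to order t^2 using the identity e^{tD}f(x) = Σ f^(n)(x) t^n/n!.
4 t^{2} + t \left(8 x + 1\right) + 4 x^{2} + x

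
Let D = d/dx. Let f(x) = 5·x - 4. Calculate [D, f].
5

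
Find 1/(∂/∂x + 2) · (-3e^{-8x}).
\frac{e^{- 8 x}}{2}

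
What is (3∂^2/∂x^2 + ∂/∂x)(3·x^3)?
9 x \left(x + 6\right)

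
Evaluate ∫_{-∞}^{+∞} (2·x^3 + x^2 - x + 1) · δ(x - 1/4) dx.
\frac{27}{32}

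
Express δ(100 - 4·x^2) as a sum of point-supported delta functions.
\frac{\delta(x - 5) + \delta(x + 5)}{40}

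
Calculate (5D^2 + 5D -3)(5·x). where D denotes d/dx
25 - 15 x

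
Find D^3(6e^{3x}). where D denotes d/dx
162 e^{3 x}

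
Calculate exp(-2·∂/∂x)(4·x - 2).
4 x - 10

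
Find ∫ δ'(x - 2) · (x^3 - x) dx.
-11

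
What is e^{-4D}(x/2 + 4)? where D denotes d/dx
\frac{x}{2} + 2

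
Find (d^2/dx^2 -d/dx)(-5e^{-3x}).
- 60 e^{- 3 x}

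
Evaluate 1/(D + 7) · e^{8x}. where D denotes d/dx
\frac{e^{8 x}}{15}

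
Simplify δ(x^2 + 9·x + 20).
\frac{\delta(x + 5) + \delta(x + 4)}{1}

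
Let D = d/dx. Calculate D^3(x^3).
6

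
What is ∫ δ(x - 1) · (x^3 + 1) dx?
2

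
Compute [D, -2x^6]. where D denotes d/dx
- 12 x^{5}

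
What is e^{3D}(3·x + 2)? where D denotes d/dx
3 x + 11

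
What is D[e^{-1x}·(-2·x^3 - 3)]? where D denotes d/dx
\left(2 x^{3} - 6 x^{2} + 3\right) e^{- x}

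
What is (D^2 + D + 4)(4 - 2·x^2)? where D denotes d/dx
- 8 x^{2} - 4 x + 12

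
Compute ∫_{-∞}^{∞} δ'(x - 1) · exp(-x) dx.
e^{-1}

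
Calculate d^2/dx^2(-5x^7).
- 210 x^{5}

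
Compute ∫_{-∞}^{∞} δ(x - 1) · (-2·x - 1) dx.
-3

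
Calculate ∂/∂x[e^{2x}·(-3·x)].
\left(- 6 x - 3\right) e^{2 x}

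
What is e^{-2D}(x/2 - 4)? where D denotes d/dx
\frac{x}{2} - 5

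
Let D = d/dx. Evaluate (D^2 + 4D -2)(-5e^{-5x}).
- 15 e^{- 5 x}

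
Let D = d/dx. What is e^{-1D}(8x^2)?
8 x^{2} - 16 x + 8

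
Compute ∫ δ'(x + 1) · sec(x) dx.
\tan{\left(1 \right)} \sec{\left(1 \right)}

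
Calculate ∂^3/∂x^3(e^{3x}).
27 e^{3 x}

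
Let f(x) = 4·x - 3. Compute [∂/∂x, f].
4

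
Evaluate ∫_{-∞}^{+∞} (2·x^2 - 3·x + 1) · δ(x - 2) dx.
3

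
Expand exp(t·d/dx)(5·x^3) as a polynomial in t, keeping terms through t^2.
5 x \left(3 t^{2} + 3 t x + x^{2}\right)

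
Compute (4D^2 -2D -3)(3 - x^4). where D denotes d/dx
3 x^{4} + 8 x^{3} - 48 x^{2} - 9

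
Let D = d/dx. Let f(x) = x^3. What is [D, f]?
3 x^{2}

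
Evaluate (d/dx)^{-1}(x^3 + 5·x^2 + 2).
\frac{x^{4}}{4} + \frac{5 x^{3}}{3} + 2 x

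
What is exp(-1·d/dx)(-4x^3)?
- 4 x^{3} + 12 x^{2} - 12 x + 4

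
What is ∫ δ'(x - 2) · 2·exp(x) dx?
- 2 e^{2}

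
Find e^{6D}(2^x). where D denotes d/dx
2^{x + 6}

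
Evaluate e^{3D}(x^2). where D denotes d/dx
x^{2} + 6 x + 9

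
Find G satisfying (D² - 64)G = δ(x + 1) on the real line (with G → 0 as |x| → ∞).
-\frac{e^{-8|x + 1|}}{16}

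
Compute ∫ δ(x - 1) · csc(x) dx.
\csc{\left(1 \right)}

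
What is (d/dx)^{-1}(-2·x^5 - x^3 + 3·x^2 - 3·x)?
- \frac{x^{6}}{3} - \frac{x^{4}}{4} + x^{3} - \frac{3 x^{2}}{2}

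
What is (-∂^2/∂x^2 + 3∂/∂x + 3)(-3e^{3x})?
- 9 e^{3 x}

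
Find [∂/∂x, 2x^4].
8 x^{3}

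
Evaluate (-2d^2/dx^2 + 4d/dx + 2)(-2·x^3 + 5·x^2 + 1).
- 4 x^{3} - 14 x^{2} + 64 x - 18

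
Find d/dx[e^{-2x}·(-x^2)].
2 x \left(x - 1\right) e^{- 2 x}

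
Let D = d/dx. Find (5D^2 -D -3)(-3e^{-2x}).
- 57 e^{- 2 x}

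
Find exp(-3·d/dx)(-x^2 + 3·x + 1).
- x^{2} + 9 x - 17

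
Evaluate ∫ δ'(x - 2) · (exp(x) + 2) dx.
- e^{2}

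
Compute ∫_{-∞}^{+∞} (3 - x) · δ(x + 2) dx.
5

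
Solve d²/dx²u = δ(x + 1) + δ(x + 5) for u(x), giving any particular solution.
\frac{|x + 1|}{2} + \frac{|x + 5|}{2}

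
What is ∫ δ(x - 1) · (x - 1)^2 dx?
0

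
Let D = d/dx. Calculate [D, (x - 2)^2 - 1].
2 x - 4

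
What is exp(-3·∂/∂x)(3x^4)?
3 x^{4} - 36 x^{3} + 162 x^{2} - 324 x + 243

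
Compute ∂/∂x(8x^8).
64 x^{7}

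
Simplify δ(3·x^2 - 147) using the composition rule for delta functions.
\frac{\delta(x - 7) + \delta(x + 7)}{42}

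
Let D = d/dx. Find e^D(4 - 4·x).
- 4 x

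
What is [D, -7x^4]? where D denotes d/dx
- 28 x^{3}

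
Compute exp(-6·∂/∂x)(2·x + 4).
2 x - 8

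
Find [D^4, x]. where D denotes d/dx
4D^{3}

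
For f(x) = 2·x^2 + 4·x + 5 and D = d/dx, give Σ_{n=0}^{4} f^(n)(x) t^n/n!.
2 t^{2} + 4 t \left(x + 1\right) + 2 x^{2} + 4 x + 5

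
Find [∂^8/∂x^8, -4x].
-32\frac{d^{7}}{dx^{7}}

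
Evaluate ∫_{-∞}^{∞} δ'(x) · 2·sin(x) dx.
-2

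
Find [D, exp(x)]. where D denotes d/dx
e^{x}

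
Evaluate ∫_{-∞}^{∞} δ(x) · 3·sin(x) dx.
0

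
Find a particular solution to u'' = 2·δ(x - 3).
|x - 3|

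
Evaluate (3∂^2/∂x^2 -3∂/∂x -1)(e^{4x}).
35 e^{4 x}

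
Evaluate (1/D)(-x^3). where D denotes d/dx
- \frac{x^{4}}{4}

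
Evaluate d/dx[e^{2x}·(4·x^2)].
8 x \left(x + 1\right) e^{2 x}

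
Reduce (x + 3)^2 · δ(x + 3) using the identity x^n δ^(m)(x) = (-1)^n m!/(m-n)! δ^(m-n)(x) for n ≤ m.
0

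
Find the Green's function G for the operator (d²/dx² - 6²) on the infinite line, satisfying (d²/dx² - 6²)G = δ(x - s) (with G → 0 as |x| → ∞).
-\frac{e^{-6|x-s|}}{12}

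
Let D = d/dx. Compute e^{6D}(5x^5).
5 x^{5} + 150 x^{4} + 1800 x^{3} + 10800 x^{2} + 32400 x + 38880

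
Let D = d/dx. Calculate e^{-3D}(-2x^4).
- 2 x^{4} + 24 x^{3} - 108 x^{2} + 216 x - 162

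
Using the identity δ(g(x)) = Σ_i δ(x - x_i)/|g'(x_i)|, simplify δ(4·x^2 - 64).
\frac{\delta(x - 4) + \delta(x + 4)}{32}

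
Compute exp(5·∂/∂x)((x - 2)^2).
x^{2} + 6 x + 9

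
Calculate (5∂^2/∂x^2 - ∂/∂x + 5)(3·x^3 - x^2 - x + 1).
15 x^{3} - 14 x^{2} + 87 x - 4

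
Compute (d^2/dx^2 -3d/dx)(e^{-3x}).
18 e^{- 3 x}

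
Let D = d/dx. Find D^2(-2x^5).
- 40 x^{3}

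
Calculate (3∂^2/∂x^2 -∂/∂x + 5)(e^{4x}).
49 e^{4 x}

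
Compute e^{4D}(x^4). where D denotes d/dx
x^{4} + 16 x^{3} + 96 x^{2} + 256 x + 256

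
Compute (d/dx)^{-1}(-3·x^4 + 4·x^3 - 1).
- \frac{3 x^{5}}{5} + x^{4} - x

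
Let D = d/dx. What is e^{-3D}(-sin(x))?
- \sin{\left(x - 3 \right)}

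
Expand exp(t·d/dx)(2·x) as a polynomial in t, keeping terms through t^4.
2 t + 2 x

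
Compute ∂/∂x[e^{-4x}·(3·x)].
3 \left(1 - 4 x\right) e^{- 4 x}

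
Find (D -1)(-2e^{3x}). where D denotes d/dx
- 4 e^{3 x}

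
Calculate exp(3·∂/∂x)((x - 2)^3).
x^{3} + 3 x^{2} + 3 x + 1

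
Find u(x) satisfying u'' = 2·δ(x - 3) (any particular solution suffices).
|x - 3|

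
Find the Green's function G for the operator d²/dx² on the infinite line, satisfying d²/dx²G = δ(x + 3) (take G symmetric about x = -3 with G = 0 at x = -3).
\frac{|x + 3|}{2}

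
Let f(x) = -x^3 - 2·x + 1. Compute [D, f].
- 3 x^{2} - 2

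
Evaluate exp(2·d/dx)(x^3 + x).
x^{3} + 6 x^{2} + 13 x + 10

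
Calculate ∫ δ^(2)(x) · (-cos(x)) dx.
1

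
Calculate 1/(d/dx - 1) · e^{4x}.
\frac{e^{4 x}}{3}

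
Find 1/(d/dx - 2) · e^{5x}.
\frac{e^{5 x}}{3}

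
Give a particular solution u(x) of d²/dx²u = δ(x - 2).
\frac{|x - 2|}{2}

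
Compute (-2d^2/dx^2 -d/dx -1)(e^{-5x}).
- 46 e^{- 5 x}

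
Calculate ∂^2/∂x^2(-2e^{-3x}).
- 18 e^{- 3 x}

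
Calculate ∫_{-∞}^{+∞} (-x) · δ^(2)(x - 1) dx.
0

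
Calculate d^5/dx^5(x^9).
15120 x^{4}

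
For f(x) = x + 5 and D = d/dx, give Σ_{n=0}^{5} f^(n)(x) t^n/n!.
t + x + 5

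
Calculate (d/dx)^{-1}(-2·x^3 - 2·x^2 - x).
- \frac{x^{4}}{2} - \frac{2 x^{3}}{3} - \frac{x^{2}}{2}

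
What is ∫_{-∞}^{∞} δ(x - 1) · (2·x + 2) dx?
4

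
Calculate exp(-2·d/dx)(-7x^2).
- 7 x^{2} + 28 x - 28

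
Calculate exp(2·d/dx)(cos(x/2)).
\cos{\left(\frac{x}{2} + 1 \right)}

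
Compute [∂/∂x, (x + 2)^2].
2 x + 4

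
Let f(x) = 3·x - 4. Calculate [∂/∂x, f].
3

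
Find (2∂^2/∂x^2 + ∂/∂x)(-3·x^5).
15 x^{3} \left(- x - 8\right)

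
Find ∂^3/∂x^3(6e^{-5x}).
- 750 e^{- 5 x}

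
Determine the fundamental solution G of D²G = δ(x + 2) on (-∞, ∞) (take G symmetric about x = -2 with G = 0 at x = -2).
\frac{|x + 2|}{2}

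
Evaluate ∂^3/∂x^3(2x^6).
240 x^{3}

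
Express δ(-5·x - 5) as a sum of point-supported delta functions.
\frac{\delta(x + 1)}{5}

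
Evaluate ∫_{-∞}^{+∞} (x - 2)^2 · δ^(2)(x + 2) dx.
2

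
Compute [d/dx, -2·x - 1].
-2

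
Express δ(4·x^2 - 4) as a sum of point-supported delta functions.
\frac{\delta(x - 1) + \delta(x + 1)}{8}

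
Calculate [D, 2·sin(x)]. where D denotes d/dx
2 \cos{\left(x \right)}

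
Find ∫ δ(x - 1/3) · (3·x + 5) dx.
6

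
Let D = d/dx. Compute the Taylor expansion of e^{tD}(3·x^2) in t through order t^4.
3 t^{2} + 6 t x + 3 x^{2}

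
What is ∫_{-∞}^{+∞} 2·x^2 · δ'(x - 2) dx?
-8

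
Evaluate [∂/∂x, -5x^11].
- 55 x^{10}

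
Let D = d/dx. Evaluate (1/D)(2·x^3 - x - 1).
\frac{x^{4}}{2} - \frac{x^{2}}{2} - x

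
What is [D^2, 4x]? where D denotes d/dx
8D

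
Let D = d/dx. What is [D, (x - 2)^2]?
2 x - 4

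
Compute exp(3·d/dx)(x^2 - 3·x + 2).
x^{2} + 3 x + 2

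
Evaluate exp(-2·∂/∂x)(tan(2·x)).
\tan{\left(2 x - 4 \right)}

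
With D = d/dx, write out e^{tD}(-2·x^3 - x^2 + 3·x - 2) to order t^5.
- 2 t^{3} - t^{2} \left(6 x + 1\right) - t \left(6 x^{2} + 2 x - 3\right) - 2 x^{3} - x^{2} + 3 x - 2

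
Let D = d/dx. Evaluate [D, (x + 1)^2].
2 x + 2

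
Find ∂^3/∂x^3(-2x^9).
- 1008 x^{6}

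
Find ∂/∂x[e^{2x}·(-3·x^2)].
6 x \left(- x - 1\right) e^{2 x}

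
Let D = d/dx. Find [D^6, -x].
-6D^{5}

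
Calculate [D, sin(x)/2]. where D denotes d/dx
\frac{\cos{\left(x \right)}}{2}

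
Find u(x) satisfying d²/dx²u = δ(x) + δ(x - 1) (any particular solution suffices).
\frac{|x|}{2} + \frac{|x - 1|}{2}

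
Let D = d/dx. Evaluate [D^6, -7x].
-42D^{5}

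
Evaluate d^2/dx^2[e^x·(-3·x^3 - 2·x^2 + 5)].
\left(- 3 x^{3} - 20 x^{2} - 26 x + 1\right) e^{x}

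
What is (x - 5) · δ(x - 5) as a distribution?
0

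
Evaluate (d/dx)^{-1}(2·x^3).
\frac{x^{4}}{2}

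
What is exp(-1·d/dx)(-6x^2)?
- 6 x^{2} + 12 x - 6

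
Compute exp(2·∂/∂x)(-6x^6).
- 6 x^{6} - 72 x^{5} - 360 x^{4} - 960 x^{3} - 1440 x^{2} - 1152 x - 384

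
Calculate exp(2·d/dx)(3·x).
3 x + 6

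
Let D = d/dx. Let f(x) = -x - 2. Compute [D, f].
-1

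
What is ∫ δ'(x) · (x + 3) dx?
-1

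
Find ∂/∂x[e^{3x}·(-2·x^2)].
2 x \left(- 3 x - 2\right) e^{3 x}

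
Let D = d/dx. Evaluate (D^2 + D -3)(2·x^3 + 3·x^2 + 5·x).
- 6 x^{3} - 3 x^{2} + 3 x + 11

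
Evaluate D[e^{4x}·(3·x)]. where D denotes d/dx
\left(12 x + 3\right) e^{4 x}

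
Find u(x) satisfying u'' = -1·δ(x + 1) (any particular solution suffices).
-\frac{|x + 1|}{2}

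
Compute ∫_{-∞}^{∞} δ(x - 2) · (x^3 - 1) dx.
7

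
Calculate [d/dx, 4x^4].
16 x^{3}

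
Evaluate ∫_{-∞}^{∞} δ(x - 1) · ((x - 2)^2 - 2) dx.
-1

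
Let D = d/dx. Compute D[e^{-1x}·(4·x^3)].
4 x^{2} \left(3 - x\right) e^{- x}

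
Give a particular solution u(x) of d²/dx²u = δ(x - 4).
\frac{|x - 4|}{2}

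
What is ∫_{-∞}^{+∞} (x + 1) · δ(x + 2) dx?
-1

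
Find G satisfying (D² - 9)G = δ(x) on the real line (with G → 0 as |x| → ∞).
-\frac{e^{-3|x|}}{6}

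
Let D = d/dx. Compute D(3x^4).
12 x^{3}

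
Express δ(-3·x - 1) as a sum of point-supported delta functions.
\frac{\delta(x + 1/3)}{3}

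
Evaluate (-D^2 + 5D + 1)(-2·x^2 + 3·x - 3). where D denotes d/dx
- 2 x^{2} - 17 x + 16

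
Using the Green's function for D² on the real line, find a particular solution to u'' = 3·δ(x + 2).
\frac{3|x + 2|}{2}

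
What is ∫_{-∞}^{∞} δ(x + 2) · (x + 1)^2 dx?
1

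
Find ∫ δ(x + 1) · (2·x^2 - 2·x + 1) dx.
5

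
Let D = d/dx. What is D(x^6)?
6 x^{5}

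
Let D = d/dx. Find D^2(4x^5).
80 x^{3}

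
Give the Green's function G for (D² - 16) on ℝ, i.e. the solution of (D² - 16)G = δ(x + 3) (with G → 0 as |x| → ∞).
-\frac{e^{-4|x + 3|}}{8}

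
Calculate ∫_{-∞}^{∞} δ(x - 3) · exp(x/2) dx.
e^{\frac{3}{2}}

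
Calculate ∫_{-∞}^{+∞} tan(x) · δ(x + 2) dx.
- \tan{\left(2 \right)}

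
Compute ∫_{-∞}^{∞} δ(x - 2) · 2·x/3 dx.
\frac{4}{3}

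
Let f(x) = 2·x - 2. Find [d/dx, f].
2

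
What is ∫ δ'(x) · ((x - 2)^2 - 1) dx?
4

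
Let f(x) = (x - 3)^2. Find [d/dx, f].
2 x - 6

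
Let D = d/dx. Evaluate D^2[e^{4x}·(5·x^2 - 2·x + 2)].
\left(80 x^{2} + 48 x + 26\right) e^{4 x}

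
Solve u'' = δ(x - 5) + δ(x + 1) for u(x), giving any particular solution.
\frac{|x - 5|}{2} + \frac{|x + 1|}{2}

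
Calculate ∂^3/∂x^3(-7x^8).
- 2352 x^{5}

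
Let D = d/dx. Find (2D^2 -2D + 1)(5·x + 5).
5 x - 5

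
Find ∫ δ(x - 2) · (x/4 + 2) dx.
\frac{5}{2}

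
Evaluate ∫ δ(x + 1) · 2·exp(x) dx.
\frac{2}{e}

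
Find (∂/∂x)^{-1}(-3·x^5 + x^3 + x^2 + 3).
- \frac{x^{6}}{2} + \frac{x^{4}}{4} + \frac{x^{3}}{3} + 3 x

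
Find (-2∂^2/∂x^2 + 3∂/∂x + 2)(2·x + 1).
4 x + 8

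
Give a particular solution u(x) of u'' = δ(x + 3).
\frac{|x + 3|}{2}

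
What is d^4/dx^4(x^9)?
3024 x^{5}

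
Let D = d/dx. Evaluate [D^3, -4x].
-12D^{2}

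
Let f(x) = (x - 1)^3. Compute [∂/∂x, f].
3 \left(x - 1\right)^{2}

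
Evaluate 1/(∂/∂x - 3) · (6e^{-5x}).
- \frac{3 e^{- 5 x}}{4}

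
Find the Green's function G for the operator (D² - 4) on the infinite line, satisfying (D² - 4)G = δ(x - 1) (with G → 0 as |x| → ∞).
-\frac{e^{-2|x - 1|}}{4}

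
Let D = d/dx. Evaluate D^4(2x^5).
240 x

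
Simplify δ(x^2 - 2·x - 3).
\frac{\delta(x + 1) + \delta(x - 3)}{4}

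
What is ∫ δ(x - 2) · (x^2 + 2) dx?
6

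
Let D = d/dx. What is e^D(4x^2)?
4 x^{2} + 8 x + 4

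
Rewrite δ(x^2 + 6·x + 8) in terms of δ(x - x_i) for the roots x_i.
\frac{\delta(x + 4) + \delta(x + 2)}{2}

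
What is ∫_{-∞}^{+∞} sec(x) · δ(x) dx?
1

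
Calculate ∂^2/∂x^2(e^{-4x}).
16 e^{- 4 x}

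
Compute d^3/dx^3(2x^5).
120 x^{2}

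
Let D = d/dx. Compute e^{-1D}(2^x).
2^{x - 1}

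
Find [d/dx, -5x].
-5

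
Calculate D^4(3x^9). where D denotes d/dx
9072 x^{5}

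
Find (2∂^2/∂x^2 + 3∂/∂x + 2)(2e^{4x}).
92 e^{4 x}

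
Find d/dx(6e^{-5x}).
- 30 e^{- 5 x}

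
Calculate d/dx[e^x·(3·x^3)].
3 x^{2} \left(x + 3\right) e^{x}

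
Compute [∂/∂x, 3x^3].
9 x^{2}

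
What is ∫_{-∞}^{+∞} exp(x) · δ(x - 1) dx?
e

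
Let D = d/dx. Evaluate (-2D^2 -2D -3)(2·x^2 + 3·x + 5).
- 6 x^{2} - 17 x - 29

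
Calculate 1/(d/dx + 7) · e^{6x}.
\frac{e^{6 x}}{13}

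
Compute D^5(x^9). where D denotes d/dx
15120 x^{4}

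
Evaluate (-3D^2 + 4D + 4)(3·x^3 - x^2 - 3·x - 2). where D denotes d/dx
12 x^{3} + 32 x^{2} - 74 x - 14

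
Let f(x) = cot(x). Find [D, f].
- \frac{1}{\sin^{2}{\left(x \right)}}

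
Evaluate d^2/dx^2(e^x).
e^{x}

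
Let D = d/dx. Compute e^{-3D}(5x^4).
5 x^{4} - 60 x^{3} + 270 x^{2} - 540 x + 405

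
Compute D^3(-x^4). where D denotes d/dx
- 24 x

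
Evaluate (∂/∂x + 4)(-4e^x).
- 20 e^{x}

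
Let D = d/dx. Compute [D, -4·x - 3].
-4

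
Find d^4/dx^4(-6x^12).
- 71280 x^{8}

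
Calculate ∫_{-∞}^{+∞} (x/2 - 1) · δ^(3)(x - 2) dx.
0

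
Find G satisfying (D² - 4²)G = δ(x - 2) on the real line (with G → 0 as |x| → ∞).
-\frac{e^{-4|x - 2|}}{8}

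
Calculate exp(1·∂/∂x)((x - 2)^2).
x^{2} - 2 x + 1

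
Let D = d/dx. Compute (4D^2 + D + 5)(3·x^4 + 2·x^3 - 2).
15 x^{4} + 22 x^{3} + 150 x^{2} + 48 x - 10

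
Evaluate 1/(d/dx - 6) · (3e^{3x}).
- e^{3 x}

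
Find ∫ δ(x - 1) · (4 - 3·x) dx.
1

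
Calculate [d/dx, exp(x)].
e^{x}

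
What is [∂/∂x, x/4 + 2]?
\frac{1}{4}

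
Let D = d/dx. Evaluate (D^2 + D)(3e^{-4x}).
36 e^{- 4 x}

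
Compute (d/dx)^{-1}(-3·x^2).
- x^{3}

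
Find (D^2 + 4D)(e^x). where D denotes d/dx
5 e^{x}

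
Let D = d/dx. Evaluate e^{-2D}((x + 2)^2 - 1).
x^{2} - 1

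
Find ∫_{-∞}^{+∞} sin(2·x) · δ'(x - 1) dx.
- 2 \cos{\left(2 \right)}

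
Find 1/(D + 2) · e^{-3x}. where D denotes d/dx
- e^{- 3 x}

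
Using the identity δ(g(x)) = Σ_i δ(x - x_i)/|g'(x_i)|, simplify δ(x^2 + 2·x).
\frac{\delta(x + 2) + \delta(x)}{2}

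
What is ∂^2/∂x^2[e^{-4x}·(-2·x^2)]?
4 \left(- 8 x^{2} + 8 x - 1\right) e^{- 4 x}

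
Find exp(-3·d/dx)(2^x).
2^{x - 3}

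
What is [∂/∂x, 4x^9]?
36 x^{8}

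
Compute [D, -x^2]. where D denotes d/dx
- 2 x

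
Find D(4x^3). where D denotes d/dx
12 x^{2}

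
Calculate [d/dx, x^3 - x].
3 x^{2} - 1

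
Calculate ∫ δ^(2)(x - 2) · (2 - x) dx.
0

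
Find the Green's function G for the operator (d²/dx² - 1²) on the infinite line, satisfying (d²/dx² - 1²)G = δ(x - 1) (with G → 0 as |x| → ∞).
-\frac{e^{-|x - 1|}}{2}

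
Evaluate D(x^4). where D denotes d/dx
4 x^{3}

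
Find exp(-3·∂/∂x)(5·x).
5 x - 15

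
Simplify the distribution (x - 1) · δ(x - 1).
0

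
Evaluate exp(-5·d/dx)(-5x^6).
- 5 x^{6} + 150 x^{5} - 1875 x^{4} + 12500 x^{3} - 46875 x^{2} + 93750 x - 78125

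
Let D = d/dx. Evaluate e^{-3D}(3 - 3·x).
12 - 3 x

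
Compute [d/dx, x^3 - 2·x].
3 x^{2} - 2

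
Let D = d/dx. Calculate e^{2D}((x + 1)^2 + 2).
x^{2} + 6 x + 11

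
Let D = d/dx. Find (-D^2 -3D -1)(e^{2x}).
- 11 e^{2 x}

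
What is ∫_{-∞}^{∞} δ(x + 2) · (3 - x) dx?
5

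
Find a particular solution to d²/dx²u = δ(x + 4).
\frac{|x + 4|}{2}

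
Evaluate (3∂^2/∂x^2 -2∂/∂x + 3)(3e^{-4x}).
177 e^{- 4 x}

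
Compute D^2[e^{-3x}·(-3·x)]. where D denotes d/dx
9 \left(2 - 3 x\right) e^{- 3 x}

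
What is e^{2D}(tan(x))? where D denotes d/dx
\tan{\left(x + 2 \right)}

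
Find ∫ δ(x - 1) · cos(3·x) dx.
\cos{\left(3 \right)}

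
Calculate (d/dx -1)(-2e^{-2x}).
6 e^{- 2 x}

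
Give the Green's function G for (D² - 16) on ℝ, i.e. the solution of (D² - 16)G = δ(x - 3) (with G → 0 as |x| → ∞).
-\frac{e^{-4|x - 3|}}{8}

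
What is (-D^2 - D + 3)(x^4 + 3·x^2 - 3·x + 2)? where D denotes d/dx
3 x^{4} - 4 x^{3} - 3 x^{2} - 15 x + 3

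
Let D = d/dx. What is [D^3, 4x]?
12D^{2}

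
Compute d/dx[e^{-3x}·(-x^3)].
3 x^{2} \left(x - 1\right) e^{- 3 x}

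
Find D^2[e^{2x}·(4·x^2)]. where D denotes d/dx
\left(16 x^{2} + 32 x + 8\right) e^{2 x}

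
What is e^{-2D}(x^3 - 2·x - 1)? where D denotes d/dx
x^{3} - 6 x^{2} + 10 x - 5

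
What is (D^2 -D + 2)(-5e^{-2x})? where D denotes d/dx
- 40 e^{- 2 x}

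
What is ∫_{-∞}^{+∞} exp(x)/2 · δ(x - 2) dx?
\frac{e^{2}}{2}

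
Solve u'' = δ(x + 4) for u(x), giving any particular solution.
\frac{|x + 4|}{2}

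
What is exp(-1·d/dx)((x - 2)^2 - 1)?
x^{2} - 6 x + 8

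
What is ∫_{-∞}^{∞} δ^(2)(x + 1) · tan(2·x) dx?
- \frac{8 \tan{\left(2 \right)}}{\cos^{2}{\left(2 \right)}}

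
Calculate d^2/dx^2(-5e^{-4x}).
- 80 e^{- 4 x}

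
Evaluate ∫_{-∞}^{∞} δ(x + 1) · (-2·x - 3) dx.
-1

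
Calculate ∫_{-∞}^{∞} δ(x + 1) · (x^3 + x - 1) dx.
-3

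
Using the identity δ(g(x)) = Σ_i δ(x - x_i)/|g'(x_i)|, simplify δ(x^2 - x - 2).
\frac{\delta(x + 1) + \delta(x - 2)}{3}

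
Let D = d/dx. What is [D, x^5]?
5 x^{4}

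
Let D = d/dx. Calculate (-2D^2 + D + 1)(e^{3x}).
- 14 e^{3 x}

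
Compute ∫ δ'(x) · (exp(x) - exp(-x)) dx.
-2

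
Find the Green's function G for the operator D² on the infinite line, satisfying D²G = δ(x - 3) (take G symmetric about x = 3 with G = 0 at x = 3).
\frac{|x - 3|}{2}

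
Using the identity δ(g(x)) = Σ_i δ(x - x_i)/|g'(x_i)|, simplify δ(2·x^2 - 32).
\frac{\delta(x - 4) + \delta(x + 4)}{16}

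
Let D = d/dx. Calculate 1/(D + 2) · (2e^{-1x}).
2 e^{- x}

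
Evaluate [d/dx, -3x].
-3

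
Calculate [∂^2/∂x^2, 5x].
10\frac{d}{dx}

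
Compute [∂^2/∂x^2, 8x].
16\frac{d}{dx}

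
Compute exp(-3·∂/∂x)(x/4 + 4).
\frac{x}{4} + \frac{13}{4}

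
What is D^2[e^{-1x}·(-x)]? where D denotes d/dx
\left(2 - x\right) e^{- x}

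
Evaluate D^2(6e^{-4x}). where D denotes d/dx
96 e^{- 4 x}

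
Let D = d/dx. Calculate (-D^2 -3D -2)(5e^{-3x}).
- 10 e^{- 3 x}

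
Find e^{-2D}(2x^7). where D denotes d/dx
2 x^{7} - 28 x^{6} + 168 x^{5} - 560 x^{4} + 1120 x^{3} - 1344 x^{2} + 896 x - 256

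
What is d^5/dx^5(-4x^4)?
0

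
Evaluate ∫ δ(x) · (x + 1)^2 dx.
1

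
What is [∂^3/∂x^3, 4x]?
12\frac{d^{2}}{dx^{2}}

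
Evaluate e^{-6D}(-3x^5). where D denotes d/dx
- 3 x^{5} + 90 x^{4} - 1080 x^{3} + 6480 x^{2} - 19440 x + 23328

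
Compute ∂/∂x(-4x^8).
- 32 x^{7}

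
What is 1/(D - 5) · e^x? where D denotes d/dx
- \frac{e^{x}}{4}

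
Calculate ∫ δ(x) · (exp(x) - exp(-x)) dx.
0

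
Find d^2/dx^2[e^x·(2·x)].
2 \left(x + 2\right) e^{x}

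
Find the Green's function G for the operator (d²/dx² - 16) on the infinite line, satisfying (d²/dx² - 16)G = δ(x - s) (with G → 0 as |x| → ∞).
-\frac{e^{-4|x-s|}}{8}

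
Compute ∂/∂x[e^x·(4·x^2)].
4 x \left(x + 2\right) e^{x}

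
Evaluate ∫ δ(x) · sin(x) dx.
0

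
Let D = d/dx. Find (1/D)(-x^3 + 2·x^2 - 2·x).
- \frac{x^{4}}{4} + \frac{2 x^{3}}{3} - x^{2}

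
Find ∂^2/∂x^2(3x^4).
36 x^{2}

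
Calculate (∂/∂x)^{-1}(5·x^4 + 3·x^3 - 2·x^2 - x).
x^{5} + \frac{3 x^{4}}{4} - \frac{2 x^{3}}{3} - \frac{x^{2}}{2}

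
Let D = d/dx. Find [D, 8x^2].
16 x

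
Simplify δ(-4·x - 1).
\frac{\delta(x + 1/4)}{4}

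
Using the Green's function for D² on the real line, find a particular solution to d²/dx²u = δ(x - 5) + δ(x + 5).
\frac{|x - 5|}{2} + \frac{|x + 5|}{2}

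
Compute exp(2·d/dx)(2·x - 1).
2 x + 3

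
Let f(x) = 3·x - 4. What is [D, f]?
3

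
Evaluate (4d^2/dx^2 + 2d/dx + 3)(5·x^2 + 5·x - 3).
15 x^{2} + 35 x + 41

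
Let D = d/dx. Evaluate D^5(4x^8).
26880 x^{3}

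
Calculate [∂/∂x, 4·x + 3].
4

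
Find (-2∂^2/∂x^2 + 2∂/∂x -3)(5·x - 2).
16 - 15 x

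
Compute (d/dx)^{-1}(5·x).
\frac{5 x^{2}}{2}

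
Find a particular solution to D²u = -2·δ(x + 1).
-|x + 1|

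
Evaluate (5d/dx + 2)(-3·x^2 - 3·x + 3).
- 6 x^{2} - 36 x - 9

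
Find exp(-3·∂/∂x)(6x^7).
6 x^{7} - 126 x^{6} + 1134 x^{5} - 5670 x^{4} + 17010 x^{3} - 30618 x^{2} + 30618 x - 13122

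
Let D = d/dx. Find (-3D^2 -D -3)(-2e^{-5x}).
146 e^{- 5 x}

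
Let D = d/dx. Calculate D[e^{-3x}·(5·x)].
5 \left(1 - 3 x\right) e^{- 3 x}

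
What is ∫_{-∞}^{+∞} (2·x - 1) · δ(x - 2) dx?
3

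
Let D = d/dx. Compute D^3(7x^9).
3528 x^{6}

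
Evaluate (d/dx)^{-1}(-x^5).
- \frac{x^{6}}{6}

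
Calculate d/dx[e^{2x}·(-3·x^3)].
x^{2} \left(- 6 x - 9\right) e^{2 x}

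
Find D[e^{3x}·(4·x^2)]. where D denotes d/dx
4 x \left(3 x + 2\right) e^{3 x}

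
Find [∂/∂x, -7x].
-7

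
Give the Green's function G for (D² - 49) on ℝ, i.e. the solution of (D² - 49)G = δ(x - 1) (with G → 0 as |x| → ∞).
-\frac{e^{-7|x - 1|}}{14}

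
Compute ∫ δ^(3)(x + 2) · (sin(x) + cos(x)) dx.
\cos{\left(2 \right)} + \sin{\left(2 \right)}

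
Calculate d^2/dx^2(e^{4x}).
16 e^{4 x}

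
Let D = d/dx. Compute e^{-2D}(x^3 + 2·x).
x^{3} - 6 x^{2} + 14 x - 12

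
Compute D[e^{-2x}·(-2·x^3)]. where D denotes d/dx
x^{2} \left(4 x - 6\right) e^{- 2 x}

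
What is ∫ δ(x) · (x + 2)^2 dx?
4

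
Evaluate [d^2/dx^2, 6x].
12\frac{d}{dx}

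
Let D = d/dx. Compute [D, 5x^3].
15 x^{2}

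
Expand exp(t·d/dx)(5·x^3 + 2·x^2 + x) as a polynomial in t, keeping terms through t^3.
5 t^{3} + t^{2} \left(15 x + 2\right) + t \left(15 x^{2} + 4 x + 1\right) + 5 x^{3} + 2 x^{2} + x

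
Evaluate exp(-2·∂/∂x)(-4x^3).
- 4 x^{3} + 24 x^{2} - 48 x + 32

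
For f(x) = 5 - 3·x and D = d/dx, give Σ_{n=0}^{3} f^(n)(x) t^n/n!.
- 3 t - 3 x + 5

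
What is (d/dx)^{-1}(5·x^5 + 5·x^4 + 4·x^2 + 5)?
\frac{5 x^{6}}{6} + x^{5} + \frac{4 x^{3}}{3} + 5 x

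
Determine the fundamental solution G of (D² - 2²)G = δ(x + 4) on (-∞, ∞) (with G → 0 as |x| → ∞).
-\frac{e^{-2|x + 4|}}{4}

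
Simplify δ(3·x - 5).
\frac{\delta(x - 5/3)}{3}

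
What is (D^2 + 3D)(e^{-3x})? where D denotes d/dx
0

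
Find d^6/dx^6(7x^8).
141120 x^{2}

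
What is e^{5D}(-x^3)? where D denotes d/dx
- x^{3} - 15 x^{2} - 75 x - 125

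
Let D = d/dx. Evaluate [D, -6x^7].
- 42 x^{6}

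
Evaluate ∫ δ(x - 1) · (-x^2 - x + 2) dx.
0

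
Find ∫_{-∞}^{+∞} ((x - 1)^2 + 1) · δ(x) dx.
2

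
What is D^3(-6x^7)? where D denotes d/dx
- 1260 x^{4}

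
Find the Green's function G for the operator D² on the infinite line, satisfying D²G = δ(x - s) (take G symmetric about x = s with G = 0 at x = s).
\frac{|x - s|}{2}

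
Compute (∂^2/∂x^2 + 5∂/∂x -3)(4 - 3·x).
9 x - 27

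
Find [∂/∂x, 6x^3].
18 x^{2}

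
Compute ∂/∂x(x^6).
6 x^{5}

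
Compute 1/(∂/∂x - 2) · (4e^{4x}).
2 e^{4 x}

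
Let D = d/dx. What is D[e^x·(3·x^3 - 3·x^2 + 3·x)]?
3 \left(x^{3} + 2 x^{2} - x + 1\right) e^{x}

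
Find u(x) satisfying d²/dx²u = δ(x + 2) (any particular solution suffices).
\frac{|x + 2|}{2}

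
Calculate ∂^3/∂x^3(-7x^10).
- 5040 x^{7}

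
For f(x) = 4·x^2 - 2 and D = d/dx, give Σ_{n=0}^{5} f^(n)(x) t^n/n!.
4 t^{2} + 8 t x + 4 x^{2} - 2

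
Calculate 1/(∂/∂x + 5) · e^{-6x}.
- e^{- 6 x}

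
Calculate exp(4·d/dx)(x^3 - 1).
x^{3} + 12 x^{2} + 48 x + 63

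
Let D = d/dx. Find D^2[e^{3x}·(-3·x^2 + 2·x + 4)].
\left(- 27 x^{2} - 18 x + 42\right) e^{3 x}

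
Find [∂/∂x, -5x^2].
- 10 x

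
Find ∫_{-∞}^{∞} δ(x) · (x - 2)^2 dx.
4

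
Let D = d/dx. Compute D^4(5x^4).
120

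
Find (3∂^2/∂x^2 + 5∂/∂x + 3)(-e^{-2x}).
- 5 e^{- 2 x}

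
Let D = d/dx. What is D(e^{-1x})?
- e^{- x}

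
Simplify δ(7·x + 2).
\frac{\delta(x + 2/7)}{7}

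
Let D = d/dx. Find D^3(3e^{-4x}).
- 192 e^{- 4 x}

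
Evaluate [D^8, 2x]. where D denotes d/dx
16D^{7}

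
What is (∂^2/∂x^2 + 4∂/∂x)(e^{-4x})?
0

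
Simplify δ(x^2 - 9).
\frac{\delta(x - 3) + \delta(x + 3)}{6}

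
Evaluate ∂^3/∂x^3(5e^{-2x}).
- 40 e^{- 2 x}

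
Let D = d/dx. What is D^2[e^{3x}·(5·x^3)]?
15 x \left(3 x^{2} + 6 x + 2\right) e^{3 x}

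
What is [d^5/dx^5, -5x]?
-25\frac{d^{4}}{dx^{4}}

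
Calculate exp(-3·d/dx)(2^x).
2^{x - 3}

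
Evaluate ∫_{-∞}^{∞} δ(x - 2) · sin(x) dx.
\sin{\left(2 \right)}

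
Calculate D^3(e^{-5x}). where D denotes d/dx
- 125 e^{- 5 x}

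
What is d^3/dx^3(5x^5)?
300 x^{2}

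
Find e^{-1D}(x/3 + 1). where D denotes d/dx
\frac{x}{3} + \frac{2}{3}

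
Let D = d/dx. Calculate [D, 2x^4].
8 x^{3}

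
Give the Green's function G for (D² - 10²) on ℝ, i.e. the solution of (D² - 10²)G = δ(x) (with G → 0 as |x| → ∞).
-\frac{e^{-10|x|}}{20}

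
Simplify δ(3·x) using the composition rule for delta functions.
\frac{\delta(x)}{3}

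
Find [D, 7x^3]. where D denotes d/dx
21 x^{2}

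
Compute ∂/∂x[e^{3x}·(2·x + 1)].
\left(6 x + 5\right) e^{3 x}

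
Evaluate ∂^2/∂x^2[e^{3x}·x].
\left(9 x + 6\right) e^{3 x}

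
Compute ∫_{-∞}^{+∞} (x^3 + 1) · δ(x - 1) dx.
2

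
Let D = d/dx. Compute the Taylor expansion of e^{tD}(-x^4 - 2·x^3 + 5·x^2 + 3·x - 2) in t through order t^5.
- t^{4} - t^{3} \left(4 x + 2\right) - t^{2} \left(6 x^{2} + 6 x - 5\right) - t \left(4 x^{3} + 6 x^{2} - 10 x - 3\right) - x^{4} - 2 x^{3} + 5 x^{2} + 3 x - 2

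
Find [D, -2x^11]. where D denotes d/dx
- 22 x^{10}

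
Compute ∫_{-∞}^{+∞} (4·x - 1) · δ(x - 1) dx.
3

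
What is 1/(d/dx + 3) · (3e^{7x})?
\frac{3 e^{7 x}}{10}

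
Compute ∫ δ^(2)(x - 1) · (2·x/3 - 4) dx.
0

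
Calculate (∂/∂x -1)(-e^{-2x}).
3 e^{- 2 x}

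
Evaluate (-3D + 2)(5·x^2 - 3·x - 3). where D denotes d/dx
10 x^{2} - 36 x + 3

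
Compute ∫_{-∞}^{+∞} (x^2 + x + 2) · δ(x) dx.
2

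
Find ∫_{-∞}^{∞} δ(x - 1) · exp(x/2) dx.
e^{\frac{1}{2}}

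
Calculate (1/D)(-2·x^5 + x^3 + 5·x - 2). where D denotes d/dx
- \frac{x^{6}}{3} + \frac{x^{4}}{4} + \frac{5 x^{2}}{2} - 2 x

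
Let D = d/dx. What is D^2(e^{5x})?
25 e^{5 x}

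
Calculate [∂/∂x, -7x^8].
- 56 x^{7}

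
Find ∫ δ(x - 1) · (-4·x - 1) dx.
-5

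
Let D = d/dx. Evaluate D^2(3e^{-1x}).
3 e^{- x}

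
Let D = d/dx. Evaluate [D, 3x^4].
12 x^{3}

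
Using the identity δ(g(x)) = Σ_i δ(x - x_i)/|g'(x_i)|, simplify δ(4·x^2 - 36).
\frac{\delta(x - 3) + \delta(x + 3)}{24}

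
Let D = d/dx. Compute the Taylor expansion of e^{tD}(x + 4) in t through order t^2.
t + x + 4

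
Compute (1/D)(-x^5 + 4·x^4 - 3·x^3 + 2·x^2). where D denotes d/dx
- \frac{x^{6}}{6} + \frac{4 x^{5}}{5} - \frac{3 x^{4}}{4} + \frac{2 x^{3}}{3}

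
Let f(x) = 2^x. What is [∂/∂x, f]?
2^{x} \log{\left(2 \right)}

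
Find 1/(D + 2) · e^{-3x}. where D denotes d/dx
- e^{- 3 x}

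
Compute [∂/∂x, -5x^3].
- 15 x^{2}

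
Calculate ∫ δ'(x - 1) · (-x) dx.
1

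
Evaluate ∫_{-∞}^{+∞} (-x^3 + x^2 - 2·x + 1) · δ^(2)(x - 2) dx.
-10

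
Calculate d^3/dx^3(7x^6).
840 x^{3}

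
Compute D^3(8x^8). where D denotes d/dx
2688 x^{5}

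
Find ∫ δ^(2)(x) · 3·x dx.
0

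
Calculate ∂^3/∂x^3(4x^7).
840 x^{4}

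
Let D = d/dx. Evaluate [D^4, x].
4D^{3}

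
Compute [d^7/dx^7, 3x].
21\frac{d^{6}}{dx^{6}}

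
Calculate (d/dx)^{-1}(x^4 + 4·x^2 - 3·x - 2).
\frac{x^{5}}{5} + \frac{4 x^{3}}{3} - \frac{3 x^{2}}{2} - 2 x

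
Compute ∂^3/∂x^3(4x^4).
96 x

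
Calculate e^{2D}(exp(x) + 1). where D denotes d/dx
e^{x + 2} + 1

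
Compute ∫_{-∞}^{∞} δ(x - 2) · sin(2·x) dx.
\sin{\left(4 \right)}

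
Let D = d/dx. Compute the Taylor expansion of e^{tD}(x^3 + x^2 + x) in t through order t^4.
t^{3} + t^{2} \left(3 x + 1\right) + t \left(3 x^{2} + 2 x + 1\right) + x^{3} + x^{2} + x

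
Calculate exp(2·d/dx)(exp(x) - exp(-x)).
2 \sinh{\left(x + 2 \right)}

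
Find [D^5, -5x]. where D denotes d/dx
-25D^{4}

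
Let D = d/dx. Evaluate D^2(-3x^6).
- 90 x^{4}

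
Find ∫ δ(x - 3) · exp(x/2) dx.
e^{\frac{3}{2}}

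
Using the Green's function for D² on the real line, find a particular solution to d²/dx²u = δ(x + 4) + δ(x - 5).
\frac{|x + 4|}{2} + \frac{|x - 5|}{2}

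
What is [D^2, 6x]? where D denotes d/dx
12D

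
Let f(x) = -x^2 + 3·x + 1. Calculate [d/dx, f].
3 - 2 x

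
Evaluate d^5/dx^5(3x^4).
0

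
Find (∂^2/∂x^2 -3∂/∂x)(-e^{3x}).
0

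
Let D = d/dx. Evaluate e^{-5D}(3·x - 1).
3 x - 16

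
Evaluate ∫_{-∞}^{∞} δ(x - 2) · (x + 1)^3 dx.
27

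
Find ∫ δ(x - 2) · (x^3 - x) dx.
6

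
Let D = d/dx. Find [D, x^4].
4 x^{3}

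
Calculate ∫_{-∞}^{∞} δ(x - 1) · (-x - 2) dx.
-3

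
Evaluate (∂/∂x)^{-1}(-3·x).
- \frac{3 x^{2}}{2}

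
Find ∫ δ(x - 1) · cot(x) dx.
\cot{\left(1 \right)}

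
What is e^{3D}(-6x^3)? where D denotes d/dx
- 6 x^{3} - 54 x^{2} - 162 x - 162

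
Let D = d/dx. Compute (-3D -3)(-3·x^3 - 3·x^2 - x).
9 x^{3} + 36 x^{2} + 21 x + 3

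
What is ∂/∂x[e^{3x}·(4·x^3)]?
12 x^{2} \left(x + 1\right) e^{3 x}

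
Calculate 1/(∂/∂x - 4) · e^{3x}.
- e^{3 x}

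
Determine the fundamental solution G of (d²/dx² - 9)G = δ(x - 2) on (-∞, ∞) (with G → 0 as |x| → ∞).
-\frac{e^{-3|x - 2|}}{6}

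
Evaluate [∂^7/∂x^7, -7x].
-49\frac{d^{6}}{dx^{6}}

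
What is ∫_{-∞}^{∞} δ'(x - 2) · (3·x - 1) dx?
-3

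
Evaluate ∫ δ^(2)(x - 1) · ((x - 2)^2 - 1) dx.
2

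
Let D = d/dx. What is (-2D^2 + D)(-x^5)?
5 x^{3} \left(8 - x\right)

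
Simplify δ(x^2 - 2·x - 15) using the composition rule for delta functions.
\frac{\delta(x + 3) + \delta(x - 5)}{8}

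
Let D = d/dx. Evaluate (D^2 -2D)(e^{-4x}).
24 e^{- 4 x}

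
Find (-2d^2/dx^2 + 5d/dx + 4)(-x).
- 4 x - 5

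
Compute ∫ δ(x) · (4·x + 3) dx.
3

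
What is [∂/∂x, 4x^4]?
16 x^{3}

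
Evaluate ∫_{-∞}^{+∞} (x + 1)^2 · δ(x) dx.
1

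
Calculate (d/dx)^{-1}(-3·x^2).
- x^{3}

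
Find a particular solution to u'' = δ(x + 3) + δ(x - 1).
\frac{|x + 3|}{2} + \frac{|x - 1|}{2}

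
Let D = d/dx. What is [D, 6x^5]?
30 x^{4}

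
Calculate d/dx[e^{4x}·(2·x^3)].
x^{2} \left(8 x + 6\right) e^{4 x}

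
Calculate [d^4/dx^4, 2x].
8\frac{d^{3}}{dx^{3}}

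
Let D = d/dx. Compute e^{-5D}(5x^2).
5 x^{2} - 50 x + 125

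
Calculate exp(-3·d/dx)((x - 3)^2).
x^{2} - 12 x + 36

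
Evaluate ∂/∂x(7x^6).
42 x^{5}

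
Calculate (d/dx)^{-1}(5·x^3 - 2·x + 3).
\frac{5 x^{4}}{4} - x^{2} + 3 x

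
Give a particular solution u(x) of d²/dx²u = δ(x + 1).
\frac{|x + 1|}{2}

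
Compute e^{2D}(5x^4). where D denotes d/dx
5 x^{4} + 40 x^{3} + 120 x^{2} + 160 x + 80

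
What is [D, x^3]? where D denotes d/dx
3 x^{2}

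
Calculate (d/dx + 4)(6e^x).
30 e^{x}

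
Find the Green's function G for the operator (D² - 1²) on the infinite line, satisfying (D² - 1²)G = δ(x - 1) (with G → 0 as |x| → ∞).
-\frac{e^{-|x - 1|}}{2}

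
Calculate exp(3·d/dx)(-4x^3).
- 4 x^{3} - 36 x^{2} - 108 x - 108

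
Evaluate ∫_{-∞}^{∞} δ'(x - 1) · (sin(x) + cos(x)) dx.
- \cos{\left(1 \right)} + \sin{\left(1 \right)}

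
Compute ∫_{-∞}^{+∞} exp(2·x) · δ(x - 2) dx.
e^{4}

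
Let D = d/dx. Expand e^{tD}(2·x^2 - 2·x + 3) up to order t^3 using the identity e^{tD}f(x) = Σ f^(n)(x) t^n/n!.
2 t^{2} + 2 t \left(2 x - 1\right) + 2 x^{2} - 2 x + 3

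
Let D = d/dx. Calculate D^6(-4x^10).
- 604800 x^{4}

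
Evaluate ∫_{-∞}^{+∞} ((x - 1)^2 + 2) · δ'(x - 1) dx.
0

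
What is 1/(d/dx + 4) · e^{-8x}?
- \frac{e^{- 8 x}}{4}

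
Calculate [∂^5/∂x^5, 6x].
30\frac{d^{4}}{dx^{4}}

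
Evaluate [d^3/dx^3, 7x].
21\frac{d^{2}}{dx^{2}}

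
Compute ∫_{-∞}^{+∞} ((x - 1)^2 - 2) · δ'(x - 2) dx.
-2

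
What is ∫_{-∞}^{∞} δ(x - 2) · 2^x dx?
4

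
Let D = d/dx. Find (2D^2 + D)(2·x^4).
8 x^{2} \left(x + 6\right)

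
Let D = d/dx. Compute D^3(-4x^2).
0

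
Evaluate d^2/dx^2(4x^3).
24 x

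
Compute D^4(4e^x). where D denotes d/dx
4 e^{x}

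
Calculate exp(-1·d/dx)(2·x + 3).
2 x + 1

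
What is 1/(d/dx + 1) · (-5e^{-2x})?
5 e^{- 2 x}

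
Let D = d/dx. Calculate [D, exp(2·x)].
2 e^{2 x}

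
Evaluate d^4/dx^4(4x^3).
0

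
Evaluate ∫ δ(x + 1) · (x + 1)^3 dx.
0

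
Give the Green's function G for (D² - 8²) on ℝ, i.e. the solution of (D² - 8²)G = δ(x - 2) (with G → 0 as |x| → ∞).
-\frac{e^{-8|x - 2|}}{16}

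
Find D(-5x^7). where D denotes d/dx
- 35 x^{6}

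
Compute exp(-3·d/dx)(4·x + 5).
4 x - 7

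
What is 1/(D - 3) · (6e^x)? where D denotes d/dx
- 3 e^{x}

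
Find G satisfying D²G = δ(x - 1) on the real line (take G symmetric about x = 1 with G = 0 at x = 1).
\frac{|x - 1|}{2}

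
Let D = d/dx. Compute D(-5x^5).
- 25 x^{4}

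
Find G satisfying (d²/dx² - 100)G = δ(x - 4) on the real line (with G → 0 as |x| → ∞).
-\frac{e^{-10|x - 4|}}{20}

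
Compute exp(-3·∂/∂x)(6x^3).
6 x^{3} - 54 x^{2} + 162 x - 162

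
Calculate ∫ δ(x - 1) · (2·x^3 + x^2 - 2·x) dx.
1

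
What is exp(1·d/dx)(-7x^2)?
- 7 x^{2} - 14 x - 7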